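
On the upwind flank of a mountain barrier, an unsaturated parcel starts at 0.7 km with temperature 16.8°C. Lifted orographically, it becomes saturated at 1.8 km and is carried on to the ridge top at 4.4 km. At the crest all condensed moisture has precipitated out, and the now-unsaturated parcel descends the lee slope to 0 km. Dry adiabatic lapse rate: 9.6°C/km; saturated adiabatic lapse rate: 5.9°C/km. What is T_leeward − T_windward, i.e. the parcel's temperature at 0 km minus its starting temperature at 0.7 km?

+16.34°C

700–1800 m, dry: Δz = 1.1 km ⇒ ΔT = -10.56°C; T = 6.24°C
1800–4400 m, saturated: Δz = 2.6 km ⇒ ΔT = -15.34°C; T = -9.1°C
4400–0 m, dry descent: Δz = 4.4 km ⇒ ΔT = +42.24°C; T = 33.14°C
Net change vs windward start: 33.14 − 16.8 = +16.34°C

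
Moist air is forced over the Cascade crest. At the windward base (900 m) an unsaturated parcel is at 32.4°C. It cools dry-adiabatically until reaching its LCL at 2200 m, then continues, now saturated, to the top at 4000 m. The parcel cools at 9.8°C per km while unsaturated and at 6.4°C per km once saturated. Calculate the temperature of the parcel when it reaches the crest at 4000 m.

Dry to 2200 m: -9.8 × 1.3 km = -12.74°C, so T = 19.66°C.
Saturated to 4000 m: -6.4 × 1.8 km = -11.52°C, so T = 8.14°C.

8.14°C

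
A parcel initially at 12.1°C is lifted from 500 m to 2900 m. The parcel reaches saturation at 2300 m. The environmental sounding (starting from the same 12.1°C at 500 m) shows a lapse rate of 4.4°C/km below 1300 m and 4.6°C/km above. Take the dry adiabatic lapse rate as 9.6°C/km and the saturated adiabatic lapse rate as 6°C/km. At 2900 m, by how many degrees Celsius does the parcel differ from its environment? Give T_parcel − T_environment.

Parcel:
  Dry to 2300 m: -9.6 × 1.8 km = -17.28°C, so T = -5.18°C.
  Saturated to 2900 m: -6 × 0.6 km = -3.6°C, so T = -8.78°C.
Environment:
  Environment, lower layer to 1300 m: -4.4 × 0.8 km = -3.52°C, so T = 8.58°C.
  Environment, upper layer to 2900 m: -4.6 × 1.6 km = -7.36°C, so T = 1.22°C.
T_parcel − T_env = -8.78 − 1.22 = -10°C

-10°C (parcel cooler than environment)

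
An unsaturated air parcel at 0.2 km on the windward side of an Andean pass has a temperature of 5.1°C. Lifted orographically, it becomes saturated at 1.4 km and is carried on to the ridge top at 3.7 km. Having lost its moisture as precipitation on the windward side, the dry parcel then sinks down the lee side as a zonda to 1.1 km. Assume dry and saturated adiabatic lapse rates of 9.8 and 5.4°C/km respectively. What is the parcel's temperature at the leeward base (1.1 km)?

6.4°C

200–1400 m, dry: Δz = 1.2 km ⇒ ΔT = -11.76°C; T = -6.66°C
1400–3700 m, saturated: Δz = 2.3 km ⇒ ΔT = -12.42°C; T = -19.08°C
3700–1100 m, dry descent: Δz = 2.6 km ⇒ ΔT = +25.48°C; T = 6.4°C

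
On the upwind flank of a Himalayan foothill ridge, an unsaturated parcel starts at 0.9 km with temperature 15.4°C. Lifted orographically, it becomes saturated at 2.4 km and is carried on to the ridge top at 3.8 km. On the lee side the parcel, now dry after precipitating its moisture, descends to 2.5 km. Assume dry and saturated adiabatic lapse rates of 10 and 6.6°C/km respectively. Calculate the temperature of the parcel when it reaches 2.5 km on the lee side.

4.16°C

From 900 m to 2400 m (dry): cools by 10 × 1.5 = 15°C, giving 0.4°C.
From 2400 m to 3800 m (saturated): cools by 6.6 × 1.4 = 9.24°C, giving -8.84°C.
From 3800 m to 2500 m (dry descent): warms by 10 × 1.3 = 13°C, giving 4.16°C.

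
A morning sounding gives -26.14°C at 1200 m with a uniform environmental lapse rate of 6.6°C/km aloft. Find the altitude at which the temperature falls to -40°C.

3300 m

Height above start = (-26.14 − (-40)) / 6.6 = 2.1 km
Altitude = 1200 m + 2100 m = 3300 m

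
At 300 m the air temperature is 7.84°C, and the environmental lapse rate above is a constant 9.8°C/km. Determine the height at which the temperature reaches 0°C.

1100 m

Height above start = (7.84 − 0) / 9.8 = 0.8 km
Altitude = 300 m + 800 m = 1100 m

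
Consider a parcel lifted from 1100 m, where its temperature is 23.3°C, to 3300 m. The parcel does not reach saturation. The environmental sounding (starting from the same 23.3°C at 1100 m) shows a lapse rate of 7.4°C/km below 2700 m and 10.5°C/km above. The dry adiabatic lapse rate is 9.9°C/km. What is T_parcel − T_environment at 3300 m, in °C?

-3.64°C (parcel cooler than environment)

Parcel:
  From 1100 m to 3300 m (dry): cools by 9.9 × 2.2 = 21.78°C, giving 1.52°C.
Environment:
  From 1100 m to 2700 m (environment, lower layer): cools by 7.4 × 1.6 = 11.84°C, giving 11.46°C.
  From 2700 m to 3300 m (environment, upper layer): cools by 10.5 × 0.6 = 6.3°C, giving 5.16°C.
T_parcel − T_env = 1.52 − 5.16 = -3.64°C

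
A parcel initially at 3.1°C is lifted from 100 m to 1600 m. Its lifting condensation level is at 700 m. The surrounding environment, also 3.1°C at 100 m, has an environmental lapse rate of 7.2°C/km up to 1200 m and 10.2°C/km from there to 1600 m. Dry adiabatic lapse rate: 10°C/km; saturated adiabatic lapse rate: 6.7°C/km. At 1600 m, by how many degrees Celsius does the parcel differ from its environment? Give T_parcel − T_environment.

-0.03°C (parcel cooler than environment)

Parcel:
  Dry to 700 m: -10 × 0.6 km = -6°C, so T = -2.9°C.
  Saturated to 1600 m: -6.7 × 0.9 km = -6.03°C, so T = -8.93°C.
Environment:
  Environment, lower layer to 1200 m: -7.2 × 1.1 km = -7.92°C, so T = -4.82°C.
  Environment, upper layer to 1600 m: -10.2 × 0.4 km = -4.08°C, so T = -8.9°C.
T_parcel − T_env = -8.93 − (-8.9) = -0.03°C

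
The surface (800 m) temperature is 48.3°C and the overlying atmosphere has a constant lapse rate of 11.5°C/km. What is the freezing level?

5000 m

Height above start = (48.3 − 0) / 11.5 = 4.2 km
Altitude = 800 m + 4200 m = 5000 m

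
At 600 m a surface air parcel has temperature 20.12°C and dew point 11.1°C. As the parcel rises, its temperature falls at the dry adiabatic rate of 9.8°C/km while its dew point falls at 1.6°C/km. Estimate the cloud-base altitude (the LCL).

1700 m

T and T_d converge at 9.8 − 1.6 = 8.2°C per km
Height above start = (20.12 − 11.1) / 8.2 = 1.1 km
LCL altitude = 600 m + 1100 m = 1700 m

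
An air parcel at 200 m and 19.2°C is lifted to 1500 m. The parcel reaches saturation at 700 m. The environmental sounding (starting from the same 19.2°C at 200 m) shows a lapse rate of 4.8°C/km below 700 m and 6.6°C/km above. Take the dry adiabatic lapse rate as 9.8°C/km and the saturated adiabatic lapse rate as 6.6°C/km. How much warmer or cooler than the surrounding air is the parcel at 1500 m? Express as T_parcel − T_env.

Parcel:
  From 200 m to 700 m (dry): cools by 9.8 × 0.5 = 4.9°C, giving 14.3°C.
  From 700 m to 1500 m (saturated): cools by 6.6 × 0.8 = 5.28°C, giving 9.02°C.
Environment:
  From 200 m to 700 m (environment, lower layer): cools by 4.8 × 0.5 = 2.4°C, giving 16.8°C.
  From 700 m to 1500 m (environment, upper layer): cools by 6.6 × 0.8 = 5.28°C, giving 11.52°C.
T_parcel − T_env = 9.02 − 11.52 = -2.5°C

-2.5°C (parcel cooler than environment)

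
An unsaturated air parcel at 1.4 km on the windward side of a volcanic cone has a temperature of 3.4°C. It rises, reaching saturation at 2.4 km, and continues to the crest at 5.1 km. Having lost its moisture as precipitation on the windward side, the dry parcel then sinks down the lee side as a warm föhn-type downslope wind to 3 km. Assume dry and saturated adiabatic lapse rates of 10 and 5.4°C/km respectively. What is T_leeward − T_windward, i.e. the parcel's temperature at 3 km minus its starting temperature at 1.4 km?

-3.58°C

Dry to 2400 m: -10 × 1 km = -10°C, so T = -6.6°C.
Saturated to 5100 m: -5.4 × 2.7 km = -14.58°C, so T = -21.18°C.
Dry descent to 3000 m: +10 × 2.1 km = +21°C, so T = -0.18°C.
Net change vs windward start: -0.18 − 3.4 = -3.58°C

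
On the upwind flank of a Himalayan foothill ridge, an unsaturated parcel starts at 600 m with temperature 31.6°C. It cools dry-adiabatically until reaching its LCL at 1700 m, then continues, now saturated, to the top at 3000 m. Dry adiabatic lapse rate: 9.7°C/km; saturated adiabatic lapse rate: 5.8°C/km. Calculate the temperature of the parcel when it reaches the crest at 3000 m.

600–1700 m, dry: Δz = 1.1 km ⇒ ΔT = -10.67°C; T = 20.93°C
1700–3000 m, saturated: Δz = 1.3 km ⇒ ΔT = -7.54°C; T = 13.39°C

13.39°C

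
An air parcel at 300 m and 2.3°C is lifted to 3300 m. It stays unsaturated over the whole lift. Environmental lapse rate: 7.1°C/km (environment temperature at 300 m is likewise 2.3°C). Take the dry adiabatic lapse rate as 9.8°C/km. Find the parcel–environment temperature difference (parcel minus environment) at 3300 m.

Parcel:
  Dry to 3300 m: -9.8 × 3 km = -29.4°C, so T = -27.1°C.
Environment:
  Environment to 3300 m: -7.1 × 3 km = -21.3°C, so T = -19°C.
T_parcel − T_env = -27.1 − (-19) = -8.1°C

-8.1°C (parcel cooler than environment)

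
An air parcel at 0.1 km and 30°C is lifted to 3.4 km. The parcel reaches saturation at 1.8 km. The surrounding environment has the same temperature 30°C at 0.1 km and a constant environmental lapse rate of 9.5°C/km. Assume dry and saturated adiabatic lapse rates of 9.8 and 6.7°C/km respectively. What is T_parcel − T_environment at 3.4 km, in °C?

+3.97°C (parcel warmer than environment)

Parcel:
  100 → 1800 m (dry, 9.8°C/km): ΔT = -9.8 × 1.7 = -16.66°C → T = 13.34°C
  1800 → 3400 m (saturated, 6.7°C/km): ΔT = -6.7 × 1.6 = -10.72°C → T = 2.62°C
Environment:
  100 → 3400 m (environment, 9.5°C/km): ΔT = -9.5 × 3.3 = -31.35°C → T = -1.35°C
T_parcel − T_env = 2.62 − (-1.35) = +3.97°C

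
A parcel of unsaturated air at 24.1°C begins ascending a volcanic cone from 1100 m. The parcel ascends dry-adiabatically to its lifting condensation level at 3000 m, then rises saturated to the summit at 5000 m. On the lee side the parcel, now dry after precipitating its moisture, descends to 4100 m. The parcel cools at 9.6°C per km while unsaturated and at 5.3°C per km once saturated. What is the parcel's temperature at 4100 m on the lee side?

1100 → 3000 m (dry, 9.6°C/km): ΔT = -9.6 × 1.9 = -18.24°C → T = 5.86°C
3000 → 5000 m (saturated, 5.3°C/km): ΔT = -5.3 × 2 = -10.6°C → T = -4.74°C
5000 → 4100 m (dry descent, 9.6°C/km): ΔT = +9.6 × 0.9 = +8.64°C → T = 3.9°C

3.9°C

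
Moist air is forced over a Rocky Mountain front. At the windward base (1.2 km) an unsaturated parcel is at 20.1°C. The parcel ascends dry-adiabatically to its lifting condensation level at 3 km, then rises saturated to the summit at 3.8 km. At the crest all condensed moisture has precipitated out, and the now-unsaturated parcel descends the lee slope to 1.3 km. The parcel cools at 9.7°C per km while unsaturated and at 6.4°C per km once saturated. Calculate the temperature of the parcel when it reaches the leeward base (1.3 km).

21.77°C

Dry to 3000 m: -9.7 × 1.8 km = -17.46°C, so T = 2.64°C.
Saturated to 3800 m: -6.4 × 0.8 km = -5.12°C, so T = -2.48°C.
Dry descent to 1300 m: +9.7 × 2.5 km = +24.25°C, so T = 21.77°C.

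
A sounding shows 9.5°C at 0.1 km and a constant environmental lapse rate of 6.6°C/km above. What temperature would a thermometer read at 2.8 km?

-8.32°C

100–2800 m, environmental: Δz = 2.7 km ⇒ ΔT = -17.82°C; T = -8.32°C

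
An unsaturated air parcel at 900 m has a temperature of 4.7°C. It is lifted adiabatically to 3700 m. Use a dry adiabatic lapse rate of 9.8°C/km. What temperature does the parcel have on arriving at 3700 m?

900 → 3700 m (dry adiabatic, 9.8°C/km): ΔT = -9.8 × 2.8 = -27.44°C → T = -22.74°C

-22.74°C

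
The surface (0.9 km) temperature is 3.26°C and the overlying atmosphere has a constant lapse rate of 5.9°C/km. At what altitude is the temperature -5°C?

Height above start = (3.26 − (-5)) / 5.9 = 1.4 km
Altitude = 900 m + 1400 m = 2300 m

2.3 km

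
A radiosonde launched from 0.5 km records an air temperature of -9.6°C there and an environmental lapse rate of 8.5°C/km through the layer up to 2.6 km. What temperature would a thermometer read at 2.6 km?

From 500 m to 2600 m (environmental): cools by 8.5 × 2.1 = 17.85°C, giving -27.45°C.

-27.45°C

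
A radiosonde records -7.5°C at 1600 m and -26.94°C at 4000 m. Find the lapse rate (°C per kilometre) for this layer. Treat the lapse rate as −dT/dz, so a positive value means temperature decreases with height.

Γ = −ΔT/Δz = (-7.5 − (-26.94)) / (4000 − 1600) m
  = 19.44°C / 2.4 km = 8.1°C/km

8.1°C/km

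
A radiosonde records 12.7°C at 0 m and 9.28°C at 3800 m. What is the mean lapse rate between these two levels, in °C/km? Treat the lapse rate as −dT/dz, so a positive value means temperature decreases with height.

0.9°C/km

Γ = −ΔT/Δz = (12.7 − 9.28) / (3800 − 0) m
  = 3.42°C / 3.8 km = 0.9°C/km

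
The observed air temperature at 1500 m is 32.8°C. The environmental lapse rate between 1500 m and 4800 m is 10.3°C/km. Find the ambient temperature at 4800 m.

1500–4800 m, environmental: Δz = 3.3 km ⇒ ΔT = -33.99°C; T = -1.19°C

-1.19°C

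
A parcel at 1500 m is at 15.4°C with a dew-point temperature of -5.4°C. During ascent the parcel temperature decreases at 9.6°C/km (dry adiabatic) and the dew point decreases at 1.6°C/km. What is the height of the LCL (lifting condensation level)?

T and T_d converge at 9.6 − 1.6 = 8°C per km
Height above start = (15.4 − (-5.4)) / 8 = 2.6 km
LCL altitude = 1500 m + 2600 m = 4100 m

4100 m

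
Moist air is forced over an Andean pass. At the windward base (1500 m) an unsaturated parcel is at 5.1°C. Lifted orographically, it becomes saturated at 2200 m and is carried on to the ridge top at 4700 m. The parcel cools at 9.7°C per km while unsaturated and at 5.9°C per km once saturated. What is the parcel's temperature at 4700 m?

-16.44°C

1500–2200 m, dry: Δz = 0.7 km ⇒ ΔT = -6.79°C; T = -1.69°C
2200–4700 m, saturated: Δz = 2.5 km ⇒ ΔT = -14.75°C; T = -16.44°C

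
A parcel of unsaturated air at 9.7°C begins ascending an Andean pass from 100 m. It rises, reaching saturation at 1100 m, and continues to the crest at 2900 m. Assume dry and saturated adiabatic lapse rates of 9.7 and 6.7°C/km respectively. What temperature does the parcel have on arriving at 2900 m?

-12.06°C

100 → 1100 m (dry, 9.7°C/km): ΔT = -9.7 × 1 = -9.7°C → T = 0°C
1100 → 2900 m (saturated, 6.7°C/km): ΔT = -6.7 × 1.8 = -12.06°C → T = -12.06°C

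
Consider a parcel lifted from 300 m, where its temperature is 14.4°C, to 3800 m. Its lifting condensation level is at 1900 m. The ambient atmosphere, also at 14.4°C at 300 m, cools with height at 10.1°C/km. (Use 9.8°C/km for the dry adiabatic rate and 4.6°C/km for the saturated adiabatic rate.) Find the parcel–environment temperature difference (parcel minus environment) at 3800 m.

+10.93°C (parcel warmer than environment)

Parcel:
  Dry to 1900 m: -9.8 × 1.6 km = -15.68°C, so T = -1.28°C.
  Saturated to 3800 m: -4.6 × 1.9 km = -8.74°C, so T = -10.02°C.
Environment:
  Environment to 3800 m: -10.1 × 3.5 km = -35.35°C, so T = -20.95°C.
T_parcel − T_env = -10.02 − (-20.95) = +10.93°C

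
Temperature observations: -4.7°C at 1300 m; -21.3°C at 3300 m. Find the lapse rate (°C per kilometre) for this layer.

8.3°C/km

Γ = −ΔT/Δz = (-4.7 − (-21.3)) / (3300 − 1300) m
  = 16.6°C / 2 km = 8.3°C/km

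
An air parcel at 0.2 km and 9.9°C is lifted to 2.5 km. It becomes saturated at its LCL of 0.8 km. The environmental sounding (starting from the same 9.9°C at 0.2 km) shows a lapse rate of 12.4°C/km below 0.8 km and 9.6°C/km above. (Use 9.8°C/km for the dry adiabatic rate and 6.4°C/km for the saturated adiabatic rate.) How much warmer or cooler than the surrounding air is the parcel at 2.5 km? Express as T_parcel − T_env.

+7°C (parcel warmer than environment)

Parcel:
  200–800 m, dry: Δz = 0.6 km ⇒ ΔT = -5.88°C; T = 4.02°C
  800–2500 m, saturated: Δz = 1.7 km ⇒ ΔT = -10.88°C; T = -6.86°C
Environment:
  200–800 m, environment, lower layer: Δz = 0.6 km ⇒ ΔT = -7.44°C; T = 2.46°C
  800–2500 m, environment, upper layer: Δz = 1.7 km ⇒ ΔT = -16.32°C; T = -13.86°C
T_parcel − T_env = -6.86 − (-13.86) = +7°C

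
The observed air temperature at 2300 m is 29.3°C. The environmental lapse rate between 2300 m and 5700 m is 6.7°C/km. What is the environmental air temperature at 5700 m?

From 2300 m to 5700 m (environmental): cools by 6.7 × 3.4 = 22.78°C, giving 6.52°C.

6.52°C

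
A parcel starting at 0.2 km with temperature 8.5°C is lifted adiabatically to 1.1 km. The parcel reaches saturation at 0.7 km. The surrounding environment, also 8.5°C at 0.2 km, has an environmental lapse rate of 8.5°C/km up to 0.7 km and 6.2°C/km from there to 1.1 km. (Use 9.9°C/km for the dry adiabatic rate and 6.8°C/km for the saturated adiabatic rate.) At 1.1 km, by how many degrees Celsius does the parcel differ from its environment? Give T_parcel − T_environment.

-0.94°C (parcel cooler than environment)

Parcel:
  Dry to 700 m: -9.9 × 0.5 km = -4.95°C, so T = 3.55°C.
  Saturated to 1100 m: -6.8 × 0.4 km = -2.72°C, so T = 0.83°C.
Environment:
  Environment, lower layer to 700 m: -8.5 × 0.5 km = -4.25°C, so T = 4.25°C.
  Environment, upper layer to 1100 m: -6.2 × 0.4 km = -2.48°C, so T = 1.77°C.
T_parcel − T_env = 0.83 − 1.77 = -0.94°C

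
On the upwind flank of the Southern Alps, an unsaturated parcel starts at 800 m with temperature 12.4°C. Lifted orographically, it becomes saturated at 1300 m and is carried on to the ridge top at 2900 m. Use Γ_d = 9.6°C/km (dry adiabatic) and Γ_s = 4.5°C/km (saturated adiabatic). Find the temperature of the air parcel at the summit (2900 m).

800–1300 m, dry: Δz = 0.5 km ⇒ ΔT = -4.8°C; T = 7.6°C
1300–2900 m, saturated: Δz = 1.6 km ⇒ ΔT = -7.2°C; T = 0.4°C

0.4°C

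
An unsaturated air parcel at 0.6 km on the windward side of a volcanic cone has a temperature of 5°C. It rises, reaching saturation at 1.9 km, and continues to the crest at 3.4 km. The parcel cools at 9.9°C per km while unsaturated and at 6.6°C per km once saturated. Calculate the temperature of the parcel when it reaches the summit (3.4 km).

-17.77°C

Dry to 1900 m: -9.9 × 1.3 km = -12.87°C, so T = -7.87°C.
Saturated to 3400 m: -6.6 × 1.5 km = -9.9°C, so T = -17.77°C.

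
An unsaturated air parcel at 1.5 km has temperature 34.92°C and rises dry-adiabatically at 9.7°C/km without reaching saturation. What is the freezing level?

5.1 km

Height above start = (34.92 − 0) / 9.7 = 3.6 km
Altitude = 1500 m + 3600 m = 5100 m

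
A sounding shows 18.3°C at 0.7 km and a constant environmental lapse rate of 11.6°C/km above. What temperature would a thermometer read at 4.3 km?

Environmental to 4300 m: -11.6 × 3.6 km = -41.76°C, so T = -23.46°C.

-23.46°C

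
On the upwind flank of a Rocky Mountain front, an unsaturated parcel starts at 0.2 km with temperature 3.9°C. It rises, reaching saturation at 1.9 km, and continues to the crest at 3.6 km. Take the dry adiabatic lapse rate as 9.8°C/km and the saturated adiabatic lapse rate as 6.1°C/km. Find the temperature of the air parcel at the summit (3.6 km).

-23.13°C

Dry to 1900 m: -9.8 × 1.7 km = -16.66°C, so T = -12.76°C.
Saturated to 3600 m: -6.1 × 1.7 km = -10.37°C, so T = -23.13°C.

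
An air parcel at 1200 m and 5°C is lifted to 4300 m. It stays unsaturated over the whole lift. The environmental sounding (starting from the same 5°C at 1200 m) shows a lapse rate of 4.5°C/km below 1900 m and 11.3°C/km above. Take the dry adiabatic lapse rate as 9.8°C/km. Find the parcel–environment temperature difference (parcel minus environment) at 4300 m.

Parcel:
  From 1200 m to 4300 m (dry): cools by 9.8 × 3.1 = 30.38°C, giving -25.38°C.
Environment:
  From 1200 m to 1900 m (environment, lower layer): cools by 4.5 × 0.7 = 3.15°C, giving 1.85°C.
  From 1900 m to 4300 m (environment, upper layer): cools by 11.3 × 2.4 = 27.12°C, giving -25.27°C.
T_parcel − T_env = -25.38 − (-25.27) = -0.11°C

-0.11°C (parcel cooler than environment)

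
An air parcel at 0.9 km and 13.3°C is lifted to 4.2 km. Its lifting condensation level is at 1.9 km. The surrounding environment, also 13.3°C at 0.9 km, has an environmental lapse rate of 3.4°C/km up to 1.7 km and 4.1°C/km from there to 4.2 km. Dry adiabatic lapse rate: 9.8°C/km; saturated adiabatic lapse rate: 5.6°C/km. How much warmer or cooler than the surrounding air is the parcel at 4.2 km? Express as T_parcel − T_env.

-9.71°C (parcel cooler than environment)

Parcel:
  From 900 m to 1900 m (dry): cools by 9.8 × 1 = 9.8°C, giving 3.5°C.
  From 1900 m to 4200 m (saturated): cools by 5.6 × 2.3 = 12.88°C, giving -9.38°C.
Environment:
  From 900 m to 1700 m (environment, lower layer): cools by 3.4 × 0.8 = 2.72°C, giving 10.58°C.
  From 1700 m to 4200 m (environment, upper layer): cools by 4.1 × 2.5 = 10.25°C, giving 0.33°C.
T_parcel − T_env = -9.38 − 0.33 = -9.71°C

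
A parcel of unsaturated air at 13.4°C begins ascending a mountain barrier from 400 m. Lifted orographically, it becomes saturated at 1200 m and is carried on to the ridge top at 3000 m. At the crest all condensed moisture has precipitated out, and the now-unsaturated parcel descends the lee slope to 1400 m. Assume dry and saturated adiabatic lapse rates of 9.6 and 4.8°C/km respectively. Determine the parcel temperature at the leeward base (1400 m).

12.44°C

400–1200 m, dry: Δz = 0.8 km ⇒ ΔT = -7.68°C; T = 5.72°C
1200–3000 m, saturated: Δz = 1.8 km ⇒ ΔT = -8.64°C; T = -2.92°C
3000–1400 m, dry descent: Δz = 1.6 km ⇒ ΔT = +15.36°C; T = 12.44°C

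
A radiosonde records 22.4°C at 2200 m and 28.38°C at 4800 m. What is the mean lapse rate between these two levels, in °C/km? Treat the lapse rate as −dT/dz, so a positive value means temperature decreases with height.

-2.3°C/km

Γ = −ΔT/Δz = (22.4 − 28.38) / (4800 − 2200) m
  = -5.98°C / 2.6 km = -2.3°C/km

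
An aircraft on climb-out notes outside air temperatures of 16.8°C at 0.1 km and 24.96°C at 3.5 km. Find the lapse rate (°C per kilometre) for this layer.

Γ = −ΔT/Δz = (16.8 − 24.96) / (3500 − 100) m
  = -8.16°C / 3.4 km = -2.4°C/km

-2.4°C/km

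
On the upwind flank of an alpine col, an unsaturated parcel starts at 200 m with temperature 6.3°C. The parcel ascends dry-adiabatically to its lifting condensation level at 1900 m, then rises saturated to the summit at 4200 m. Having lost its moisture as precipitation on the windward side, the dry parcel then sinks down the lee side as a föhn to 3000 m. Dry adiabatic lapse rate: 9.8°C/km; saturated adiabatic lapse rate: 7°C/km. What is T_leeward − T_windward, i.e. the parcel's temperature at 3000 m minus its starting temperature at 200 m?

From 200 m to 1900 m (dry): cools by 9.8 × 1.7 = 16.66°C, giving -10.36°C.
From 1900 m to 4200 m (saturated): cools by 7 × 2.3 = 16.1°C, giving -26.46°C.
From 4200 m to 3000 m (dry descent): warms by 9.8 × 1.2 = 11.76°C, giving -14.7°C.
Net change vs windward start: -14.7 − 6.3 = -21°C

-21°C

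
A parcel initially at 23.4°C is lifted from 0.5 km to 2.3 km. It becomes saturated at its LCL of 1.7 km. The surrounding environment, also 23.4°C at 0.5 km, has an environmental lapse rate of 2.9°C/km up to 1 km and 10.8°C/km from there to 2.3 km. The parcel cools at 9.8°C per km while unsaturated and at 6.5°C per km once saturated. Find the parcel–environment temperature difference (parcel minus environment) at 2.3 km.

Parcel:
  500–1700 m, dry: Δz = 1.2 km ⇒ ΔT = -11.76°C; T = 11.64°C
  1700–2300 m, saturated: Δz = 0.6 km ⇒ ΔT = -3.9°C; T = 7.74°C
Environment:
  500–1000 m, environment, lower layer: Δz = 0.5 km ⇒ ΔT = -1.45°C; T = 21.95°C
  1000–2300 m, environment, upper layer: Δz = 1.3 km ⇒ ΔT = -14.04°C; T = 7.91°C
T_parcel − T_env = 7.74 − 7.91 = -0.17°C

-0.17°C (parcel cooler than environment)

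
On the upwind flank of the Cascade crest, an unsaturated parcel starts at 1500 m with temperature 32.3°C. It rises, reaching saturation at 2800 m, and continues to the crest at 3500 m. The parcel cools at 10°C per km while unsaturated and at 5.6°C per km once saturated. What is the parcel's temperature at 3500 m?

Dry to 2800 m: -10 × 1.3 km = -13°C, so T = 19.3°C.
Saturated to 3500 m: -5.6 × 0.7 km = -3.92°C, so T = 15.38°C.

15.38°C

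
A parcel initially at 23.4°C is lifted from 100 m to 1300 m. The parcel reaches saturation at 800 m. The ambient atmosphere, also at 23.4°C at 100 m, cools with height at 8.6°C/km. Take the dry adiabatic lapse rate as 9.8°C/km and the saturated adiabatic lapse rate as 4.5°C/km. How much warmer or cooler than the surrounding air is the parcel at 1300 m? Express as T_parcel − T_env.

+1.21°C (parcel warmer than environment)

Parcel:
  From 100 m to 800 m (dry): cools by 9.8 × 0.7 = 6.86°C, giving 16.54°C.
  From 800 m to 1300 m (saturated): cools by 4.5 × 0.5 = 2.25°C, giving 14.29°C.
Environment:
  From 100 m to 1300 m (environment): cools by 8.6 × 1.2 = 10.32°C, giving 13.08°C.
T_parcel − T_env = 14.29 − 13.08 = +1.21°C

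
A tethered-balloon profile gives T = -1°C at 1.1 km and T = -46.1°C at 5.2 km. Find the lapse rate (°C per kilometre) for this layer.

11°C/km

Γ = −ΔT/Δz = (-1 − (-46.1)) / (5200 − 1100) m
  = 45.1°C / 4.1 km = 11°C/km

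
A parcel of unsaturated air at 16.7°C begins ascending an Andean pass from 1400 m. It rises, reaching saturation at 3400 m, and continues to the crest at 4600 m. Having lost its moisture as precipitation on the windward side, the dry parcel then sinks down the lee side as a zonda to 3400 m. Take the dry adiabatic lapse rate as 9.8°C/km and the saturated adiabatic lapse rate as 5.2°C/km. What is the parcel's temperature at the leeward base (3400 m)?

2.62°C

1400 → 3400 m (dry, 9.8°C/km): ΔT = -9.8 × 2 = -19.6°C → T = -2.9°C
3400 → 4600 m (saturated, 5.2°C/km): ΔT = -5.2 × 1.2 = -6.24°C → T = -9.14°C
4600 → 3400 m (dry descent, 9.8°C/km): ΔT = +9.8 × 1.2 = +11.76°C → T = 2.62°C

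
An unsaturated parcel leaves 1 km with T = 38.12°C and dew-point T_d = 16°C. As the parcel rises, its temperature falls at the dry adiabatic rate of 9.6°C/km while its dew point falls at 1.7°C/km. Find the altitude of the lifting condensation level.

3.8 km

T and T_d converge at 9.6 − 1.7 = 7.9°C per km
Height above start = (38.12 − 16) / 7.9 = 2.8 km
LCL altitude = 1000 m + 2800 m = 3800 m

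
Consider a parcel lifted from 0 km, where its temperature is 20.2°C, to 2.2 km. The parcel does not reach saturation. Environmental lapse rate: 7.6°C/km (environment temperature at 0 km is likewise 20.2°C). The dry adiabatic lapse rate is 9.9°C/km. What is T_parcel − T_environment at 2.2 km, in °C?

-5.06°C (parcel cooler than environment)

Parcel:
  0 → 2200 m (dry, 9.9°C/km): ΔT = -9.9 × 2.2 = -21.78°C → T = -1.58°C
Environment:
  0 → 2200 m (environment, 7.6°C/km): ΔT = -7.6 × 2.2 = -16.72°C → T = 3.48°C
T_parcel − T_env = -1.58 − 3.48 = -5.06°C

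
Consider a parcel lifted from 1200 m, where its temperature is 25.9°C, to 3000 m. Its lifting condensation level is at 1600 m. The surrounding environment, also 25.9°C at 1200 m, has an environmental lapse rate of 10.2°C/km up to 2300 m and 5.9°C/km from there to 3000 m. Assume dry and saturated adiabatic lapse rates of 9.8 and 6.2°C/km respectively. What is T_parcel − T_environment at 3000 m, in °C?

Parcel:
  Dry to 1600 m: -9.8 × 0.4 km = -3.92°C, so T = 21.98°C.
  Saturated to 3000 m: -6.2 × 1.4 km = -8.68°C, so T = 13.3°C.
Environment:
  Environment, lower layer to 2300 m: -10.2 × 1.1 km = -11.22°C, so T = 14.68°C.
  Environment, upper layer to 3000 m: -5.9 × 0.7 km = -4.13°C, so T = 10.55°C.
T_parcel − T_env = 13.3 − 10.55 = +2.75°C

+2.75°C (parcel warmer than environment)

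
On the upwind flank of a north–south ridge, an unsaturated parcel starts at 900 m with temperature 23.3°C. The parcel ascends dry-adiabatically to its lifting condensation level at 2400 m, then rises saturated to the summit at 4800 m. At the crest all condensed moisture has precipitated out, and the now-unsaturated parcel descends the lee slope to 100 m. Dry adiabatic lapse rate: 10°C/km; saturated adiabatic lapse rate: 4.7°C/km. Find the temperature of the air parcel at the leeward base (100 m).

From 900 m to 2400 m (dry): cools by 10 × 1.5 = 15°C, giving 8.3°C.
From 2400 m to 4800 m (saturated): cools by 4.7 × 2.4 = 11.28°C, giving -2.98°C.
From 4800 m to 100 m (dry descent): warms by 10 × 4.7 = 47°C, giving 44.02°C.

44.02°C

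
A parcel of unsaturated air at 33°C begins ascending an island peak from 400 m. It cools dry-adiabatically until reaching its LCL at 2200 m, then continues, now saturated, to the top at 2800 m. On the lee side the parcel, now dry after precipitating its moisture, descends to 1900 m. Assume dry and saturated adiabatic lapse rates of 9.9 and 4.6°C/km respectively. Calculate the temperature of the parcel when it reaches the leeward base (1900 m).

400–2200 m, dry: Δz = 1.8 km ⇒ ΔT = -17.82°C; T = 15.18°C
2200–2800 m, saturated: Δz = 0.6 km ⇒ ΔT = -2.76°C; T = 12.42°C
2800–1900 m, dry descent: Δz = 0.9 km ⇒ ΔT = +8.91°C; T = 21.33°C

21.33°C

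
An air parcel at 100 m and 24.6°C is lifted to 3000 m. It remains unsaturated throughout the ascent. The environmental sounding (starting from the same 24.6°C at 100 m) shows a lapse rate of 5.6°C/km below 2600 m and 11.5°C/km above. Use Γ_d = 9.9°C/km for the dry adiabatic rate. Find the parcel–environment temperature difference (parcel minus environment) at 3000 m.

Parcel:
  100 → 3000 m (dry, 9.9°C/km): ΔT = -9.9 × 2.9 = -28.71°C → T = -4.11°C
Environment:
  100 → 2600 m (environment, lower layer, 5.6°C/km): ΔT = -5.6 × 2.5 = -14°C → T = 10.6°C
  2600 → 3000 m (environment, upper layer, 11.5°C/km): ΔT = -11.5 × 0.4 = -4.6°C → T = 6°C
T_parcel − T_env = -4.11 − 6 = -10.11°C

-10.11°C (parcel cooler than environment)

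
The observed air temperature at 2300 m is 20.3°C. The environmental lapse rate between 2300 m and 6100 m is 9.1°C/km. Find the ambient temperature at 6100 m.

From 2300 m to 6100 m (environmental): cools by 9.1 × 3.8 = 34.58°C, giving -14.28°C.

-14.28°C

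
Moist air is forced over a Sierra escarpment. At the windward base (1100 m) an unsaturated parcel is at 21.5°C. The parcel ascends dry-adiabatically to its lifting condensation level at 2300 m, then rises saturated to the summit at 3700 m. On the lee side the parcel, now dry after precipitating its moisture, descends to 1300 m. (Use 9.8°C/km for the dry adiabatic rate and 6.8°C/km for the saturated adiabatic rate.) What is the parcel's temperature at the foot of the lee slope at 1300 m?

1100–2300 m, dry: Δz = 1.2 km ⇒ ΔT = -11.76°C; T = 9.74°C
2300–3700 m, saturated: Δz = 1.4 km ⇒ ΔT = -9.52°C; T = 0.22°C
3700–1300 m, dry descent: Δz = 2.4 km ⇒ ΔT = +23.52°C; T = 23.74°C

23.74°C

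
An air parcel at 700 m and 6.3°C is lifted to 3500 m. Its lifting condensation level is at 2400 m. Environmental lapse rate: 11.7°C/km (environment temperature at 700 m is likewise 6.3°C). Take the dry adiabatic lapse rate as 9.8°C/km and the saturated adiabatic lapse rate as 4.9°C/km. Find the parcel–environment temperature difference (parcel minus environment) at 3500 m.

+10.71°C (parcel warmer than environment)

Parcel:
  700 → 2400 m (dry, 9.8°C/km): ΔT = -9.8 × 1.7 = -16.66°C → T = -10.36°C
  2400 → 3500 m (saturated, 4.9°C/km): ΔT = -4.9 × 1.1 = -5.39°C → T = -15.75°C
Environment:
  700 → 3500 m (environment, 11.7°C/km): ΔT = -11.7 × 2.8 = -32.76°C → T = -26.46°C
T_parcel − T_env = -15.75 − (-26.46) = +10.71°C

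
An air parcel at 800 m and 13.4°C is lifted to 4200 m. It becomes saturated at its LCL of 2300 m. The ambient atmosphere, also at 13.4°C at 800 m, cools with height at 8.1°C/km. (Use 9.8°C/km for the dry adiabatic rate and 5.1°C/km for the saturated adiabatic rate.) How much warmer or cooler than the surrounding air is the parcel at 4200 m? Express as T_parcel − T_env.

Parcel:
  800 → 2300 m (dry, 9.8°C/km): ΔT = -9.8 × 1.5 = -14.7°C → T = -1.3°C
  2300 → 4200 m (saturated, 5.1°C/km): ΔT = -5.1 × 1.9 = -9.69°C → T = -10.99°C
Environment:
  800 → 4200 m (environment, 8.1°C/km): ΔT = -8.1 × 3.4 = -27.54°C → T = -14.14°C
T_parcel − T_env = -10.99 − (-14.14) = +3.15°C

+3.15°C (parcel warmer than environment)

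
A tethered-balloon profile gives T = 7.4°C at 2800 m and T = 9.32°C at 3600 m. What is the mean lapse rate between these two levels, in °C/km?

-2.4°C/km

Γ = −ΔT/Δz = (7.4 − 9.32) / (3600 − 2800) m
  = -1.92°C / 0.8 km = -2.4°C/km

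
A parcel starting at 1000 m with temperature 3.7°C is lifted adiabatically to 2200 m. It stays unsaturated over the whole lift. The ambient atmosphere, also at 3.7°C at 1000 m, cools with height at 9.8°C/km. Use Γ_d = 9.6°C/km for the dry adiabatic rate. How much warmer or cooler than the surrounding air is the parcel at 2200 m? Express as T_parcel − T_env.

Parcel:
  From 1000 m to 2200 m (dry): cools by 9.6 × 1.2 = 11.52°C, giving -7.82°C.
Environment:
  From 1000 m to 2200 m (environment): cools by 9.8 × 1.2 = 11.76°C, giving -8.06°C.
T_parcel − T_env = -7.82 − (-8.06) = +0.24°C

+0.24°C (parcel warmer than environment)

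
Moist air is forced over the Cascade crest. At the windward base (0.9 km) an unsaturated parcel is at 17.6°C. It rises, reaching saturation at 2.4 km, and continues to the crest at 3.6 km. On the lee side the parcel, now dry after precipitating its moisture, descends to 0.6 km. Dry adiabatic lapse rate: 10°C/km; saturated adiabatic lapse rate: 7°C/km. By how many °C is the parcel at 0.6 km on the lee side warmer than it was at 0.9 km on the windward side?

+6.6°C

From 900 m to 2400 m (dry): cools by 10 × 1.5 = 15°C, giving 2.6°C.
From 2400 m to 3600 m (saturated): cools by 7 × 1.2 = 8.4°C, giving -5.8°C.
From 3600 m to 600 m (dry descent): warms by 10 × 3 = 30°C, giving 24.2°C.
Net change vs windward start: 24.2 − 17.6 = +6.6°C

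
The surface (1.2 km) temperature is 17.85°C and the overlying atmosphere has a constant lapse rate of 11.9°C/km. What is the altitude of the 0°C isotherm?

Height above start = (17.85 − 0) / 11.9 = 1.5 km
Altitude = 1200 m + 1500 m = 2700 m

2.7 km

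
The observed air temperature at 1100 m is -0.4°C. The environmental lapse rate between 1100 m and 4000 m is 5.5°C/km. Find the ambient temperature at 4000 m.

1100–4000 m, environmental: Δz = 2.9 km ⇒ ΔT = -15.95°C; T = -16.35°C

-16.35°C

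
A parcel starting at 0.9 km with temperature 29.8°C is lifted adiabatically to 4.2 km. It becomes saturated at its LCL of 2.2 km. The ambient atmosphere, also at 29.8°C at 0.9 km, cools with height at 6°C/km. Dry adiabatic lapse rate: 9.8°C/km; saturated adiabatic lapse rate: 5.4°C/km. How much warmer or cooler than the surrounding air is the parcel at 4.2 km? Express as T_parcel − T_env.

-3.74°C (parcel cooler than environment)

Parcel:
  Dry to 2200 m: -9.8 × 1.3 km = -12.74°C, so T = 17.06°C.
  Saturated to 4200 m: -5.4 × 2 km = -10.8°C, so T = 6.26°C.
Environment:
  Environment to 4200 m: -6 × 3.3 km = -19.8°C, so T = 10°C.
T_parcel − T_env = 6.26 − 10 = -3.74°C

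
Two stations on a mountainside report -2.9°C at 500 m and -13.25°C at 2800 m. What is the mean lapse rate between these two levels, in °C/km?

Γ = −ΔT/Δz = (-2.9 − (-13.25)) / (2800 − 500) m
  = 10.35°C / 2.3 km = 4.5°C/km

4.5°C/km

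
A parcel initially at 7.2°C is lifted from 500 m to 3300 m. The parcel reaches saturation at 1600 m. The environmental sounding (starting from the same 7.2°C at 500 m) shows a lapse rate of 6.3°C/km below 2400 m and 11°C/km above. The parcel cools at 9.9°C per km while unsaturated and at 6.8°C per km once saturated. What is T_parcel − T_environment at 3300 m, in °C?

Parcel:
  500–1600 m, dry: Δz = 1.1 km ⇒ ΔT = -10.89°C; T = -3.69°C
  1600–3300 m, saturated: Δz = 1.7 km ⇒ ΔT = -11.56°C; T = -15.25°C
Environment:
  500–2400 m, environment, lower layer: Δz = 1.9 km ⇒ ΔT = -11.97°C; T = -4.77°C
  2400–3300 m, environment, upper layer: Δz = 0.9 km ⇒ ΔT = -9.9°C; T = -14.67°C
T_parcel − T_env = -15.25 − (-14.67) = -0.58°C

-0.58°C (parcel cooler than environment)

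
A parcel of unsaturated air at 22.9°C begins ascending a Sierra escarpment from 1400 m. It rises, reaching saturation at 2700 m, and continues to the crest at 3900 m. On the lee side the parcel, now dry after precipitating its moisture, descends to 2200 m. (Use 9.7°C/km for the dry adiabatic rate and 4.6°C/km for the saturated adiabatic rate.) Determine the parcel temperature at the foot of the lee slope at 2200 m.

21.26°C

Dry to 2700 m: -9.7 × 1.3 km = -12.61°C, so T = 10.29°C.
Saturated to 3900 m: -4.6 × 1.2 km = -5.52°C, so T = 4.77°C.
Dry descent to 2200 m: +9.7 × 1.7 km = +16.49°C, so T = 21.26°C.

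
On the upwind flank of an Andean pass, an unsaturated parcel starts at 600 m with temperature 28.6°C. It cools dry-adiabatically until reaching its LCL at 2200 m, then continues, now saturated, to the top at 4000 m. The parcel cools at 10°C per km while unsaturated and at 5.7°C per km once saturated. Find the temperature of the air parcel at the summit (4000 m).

600–2200 m, dry: Δz = 1.6 km ⇒ ΔT = -16°C; T = 12.6°C
2200–4000 m, saturated: Δz = 1.8 km ⇒ ΔT = -10.26°C; T = 2.34°C

2.34°C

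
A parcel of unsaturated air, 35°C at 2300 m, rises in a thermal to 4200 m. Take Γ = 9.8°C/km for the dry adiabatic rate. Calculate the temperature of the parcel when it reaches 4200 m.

From 2300 m to 4200 m (dry adiabatic): cools by 9.8 × 1.9 = 18.62°C, giving 16.38°C.

16.38°C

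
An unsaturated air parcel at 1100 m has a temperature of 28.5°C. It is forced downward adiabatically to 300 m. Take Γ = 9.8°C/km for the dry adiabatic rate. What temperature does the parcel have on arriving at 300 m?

1100–300 m, dry adiabatic: Δz = 0.8 km ⇒ ΔT = +7.84°C; T = 36.34°C

36.34°C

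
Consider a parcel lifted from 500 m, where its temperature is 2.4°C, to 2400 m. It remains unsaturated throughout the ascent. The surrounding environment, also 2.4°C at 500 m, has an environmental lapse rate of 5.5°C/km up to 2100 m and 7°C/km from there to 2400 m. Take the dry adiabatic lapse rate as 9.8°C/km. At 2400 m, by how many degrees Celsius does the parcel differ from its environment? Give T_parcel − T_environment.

-7.72°C (parcel cooler than environment)

Parcel:
  Dry to 2400 m: -9.8 × 1.9 km = -18.62°C, so T = -16.22°C.
Environment:
  Environment, lower layer to 2100 m: -5.5 × 1.6 km = -8.8°C, so T = -6.4°C.
  Environment, upper layer to 2400 m: -7 × 0.3 km = -2.1°C, so T = -8.5°C.
T_parcel − T_env = -16.22 − (-8.5) = -7.72°C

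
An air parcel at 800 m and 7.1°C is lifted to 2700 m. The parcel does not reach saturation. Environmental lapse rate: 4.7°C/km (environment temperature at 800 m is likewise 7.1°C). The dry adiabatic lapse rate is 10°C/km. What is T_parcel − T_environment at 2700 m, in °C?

Parcel:
  From 800 m to 2700 m (dry): cools by 10 × 1.9 = 19°C, giving -11.9°C.
Environment:
  From 800 m to 2700 m (environment): cools by 4.7 × 1.9 = 8.93°C, giving -1.83°C.
T_parcel − T_env = -11.9 − (-1.83) = -10.07°C

-10.07°C (parcel cooler than environment)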